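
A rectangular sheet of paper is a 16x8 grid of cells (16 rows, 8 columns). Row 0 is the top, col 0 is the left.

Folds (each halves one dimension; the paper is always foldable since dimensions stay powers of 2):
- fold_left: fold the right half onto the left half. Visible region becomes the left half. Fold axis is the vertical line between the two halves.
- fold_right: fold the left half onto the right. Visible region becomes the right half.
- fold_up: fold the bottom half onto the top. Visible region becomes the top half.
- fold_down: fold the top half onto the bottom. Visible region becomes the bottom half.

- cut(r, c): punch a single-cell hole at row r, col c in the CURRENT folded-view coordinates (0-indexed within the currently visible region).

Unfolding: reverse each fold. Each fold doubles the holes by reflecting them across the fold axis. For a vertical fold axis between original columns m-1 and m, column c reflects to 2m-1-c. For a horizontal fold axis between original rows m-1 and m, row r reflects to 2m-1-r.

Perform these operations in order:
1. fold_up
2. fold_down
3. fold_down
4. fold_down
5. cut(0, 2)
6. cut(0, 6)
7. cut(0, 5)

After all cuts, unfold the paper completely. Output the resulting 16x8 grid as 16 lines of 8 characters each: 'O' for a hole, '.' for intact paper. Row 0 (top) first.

Op 1 fold_up: fold axis h@8; visible region now rows[0,8) x cols[0,8) = 8x8
Op 2 fold_down: fold axis h@4; visible region now rows[4,8) x cols[0,8) = 4x8
Op 3 fold_down: fold axis h@6; visible region now rows[6,8) x cols[0,8) = 2x8
Op 4 fold_down: fold axis h@7; visible region now rows[7,8) x cols[0,8) = 1x8
Op 5 cut(0, 2): punch at orig (7,2); cuts so far [(7, 2)]; region rows[7,8) x cols[0,8) = 1x8
Op 6 cut(0, 6): punch at orig (7,6); cuts so far [(7, 2), (7, 6)]; region rows[7,8) x cols[0,8) = 1x8
Op 7 cut(0, 5): punch at orig (7,5); cuts so far [(7, 2), (7, 5), (7, 6)]; region rows[7,8) x cols[0,8) = 1x8
Unfold 1 (reflect across h@7): 6 holes -> [(6, 2), (6, 5), (6, 6), (7, 2), (7, 5), (7, 6)]
Unfold 2 (reflect across h@6): 12 holes -> [(4, 2), (4, 5), (4, 6), (5, 2), (5, 5), (5, 6), (6, 2), (6, 5), (6, 6), (7, 2), (7, 5), (7, 6)]
Unfold 3 (reflect across h@4): 24 holes -> [(0, 2), (0, 5), (0, 6), (1, 2), (1, 5), (1, 6), (2, 2), (2, 5), (2, 6), (3, 2), (3, 5), (3, 6), (4, 2), (4, 5), (4, 6), (5, 2), (5, 5), (5, 6), (6, 2), (6, 5), (6, 6), (7, 2), (7, 5), (7, 6)]
Unfold 4 (reflect across h@8): 48 holes -> [(0, 2), (0, 5), (0, 6), (1, 2), (1, 5), (1, 6), (2, 2), (2, 5), (2, 6), (3, 2), (3, 5), (3, 6), (4, 2), (4, 5), (4, 6), (5, 2), (5, 5), (5, 6), (6, 2), (6, 5), (6, 6), (7, 2), (7, 5), (7, 6), (8, 2), (8, 5), (8, 6), (9, 2), (9, 5), (9, 6), (10, 2), (10, 5), (10, 6), (11, 2), (11, 5), (11, 6), (12, 2), (12, 5), (12, 6), (13, 2), (13, 5), (13, 6), (14, 2), (14, 5), (14, 6), (15, 2), (15, 5), (15, 6)]

Answer: ..O..OO.
..O..OO.
..O..OO.
..O..OO.
..O..OO.
..O..OO.
..O..OO.
..O..OO.
..O..OO.
..O..OO.
..O..OO.
..O..OO.
..O..OO.
..O..OO.
..O..OO.
..O..OO.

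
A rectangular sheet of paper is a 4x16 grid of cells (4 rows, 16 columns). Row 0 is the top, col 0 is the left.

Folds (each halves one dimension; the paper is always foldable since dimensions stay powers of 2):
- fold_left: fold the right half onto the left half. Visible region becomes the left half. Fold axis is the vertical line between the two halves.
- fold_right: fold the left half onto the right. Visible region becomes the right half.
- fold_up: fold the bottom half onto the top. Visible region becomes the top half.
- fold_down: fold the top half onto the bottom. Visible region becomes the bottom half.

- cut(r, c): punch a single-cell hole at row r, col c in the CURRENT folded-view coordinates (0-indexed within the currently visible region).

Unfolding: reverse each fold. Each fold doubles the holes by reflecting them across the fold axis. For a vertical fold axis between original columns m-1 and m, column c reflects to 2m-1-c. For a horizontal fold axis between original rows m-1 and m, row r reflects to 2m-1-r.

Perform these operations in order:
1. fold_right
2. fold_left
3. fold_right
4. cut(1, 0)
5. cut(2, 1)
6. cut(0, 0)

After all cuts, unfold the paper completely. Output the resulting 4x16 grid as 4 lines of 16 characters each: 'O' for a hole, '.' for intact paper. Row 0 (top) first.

Answer: .OO..OO..OO..OO.
.OO..OO..OO..OO.
O..OO..OO..OO..O
................

Derivation:
Op 1 fold_right: fold axis v@8; visible region now rows[0,4) x cols[8,16) = 4x8
Op 2 fold_left: fold axis v@12; visible region now rows[0,4) x cols[8,12) = 4x4
Op 3 fold_right: fold axis v@10; visible region now rows[0,4) x cols[10,12) = 4x2
Op 4 cut(1, 0): punch at orig (1,10); cuts so far [(1, 10)]; region rows[0,4) x cols[10,12) = 4x2
Op 5 cut(2, 1): punch at orig (2,11); cuts so far [(1, 10), (2, 11)]; region rows[0,4) x cols[10,12) = 4x2
Op 6 cut(0, 0): punch at orig (0,10); cuts so far [(0, 10), (1, 10), (2, 11)]; region rows[0,4) x cols[10,12) = 4x2
Unfold 1 (reflect across v@10): 6 holes -> [(0, 9), (0, 10), (1, 9), (1, 10), (2, 8), (2, 11)]
Unfold 2 (reflect across v@12): 12 holes -> [(0, 9), (0, 10), (0, 13), (0, 14), (1, 9), (1, 10), (1, 13), (1, 14), (2, 8), (2, 11), (2, 12), (2, 15)]
Unfold 3 (reflect across v@8): 24 holes -> [(0, 1), (0, 2), (0, 5), (0, 6), (0, 9), (0, 10), (0, 13), (0, 14), (1, 1), (1, 2), (1, 5), (1, 6), (1, 9), (1, 10), (1, 13), (1, 14), (2, 0), (2, 3), (2, 4), (2, 7), (2, 8), (2, 11), (2, 12), (2, 15)]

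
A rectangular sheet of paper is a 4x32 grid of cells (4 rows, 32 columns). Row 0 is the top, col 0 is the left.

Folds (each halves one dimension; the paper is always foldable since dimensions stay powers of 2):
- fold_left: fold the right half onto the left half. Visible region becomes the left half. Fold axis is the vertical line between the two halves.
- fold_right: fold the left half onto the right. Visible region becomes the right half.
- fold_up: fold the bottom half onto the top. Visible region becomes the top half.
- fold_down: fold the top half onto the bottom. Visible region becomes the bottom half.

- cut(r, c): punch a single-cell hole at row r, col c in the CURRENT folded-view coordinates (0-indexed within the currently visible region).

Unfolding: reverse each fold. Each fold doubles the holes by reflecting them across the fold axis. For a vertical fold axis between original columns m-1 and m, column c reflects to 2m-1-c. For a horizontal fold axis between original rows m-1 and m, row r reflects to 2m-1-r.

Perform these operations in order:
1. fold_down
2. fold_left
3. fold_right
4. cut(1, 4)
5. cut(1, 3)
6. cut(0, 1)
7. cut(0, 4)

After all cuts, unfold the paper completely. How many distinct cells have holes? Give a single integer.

Answer: 32

Derivation:
Op 1 fold_down: fold axis h@2; visible region now rows[2,4) x cols[0,32) = 2x32
Op 2 fold_left: fold axis v@16; visible region now rows[2,4) x cols[0,16) = 2x16
Op 3 fold_right: fold axis v@8; visible region now rows[2,4) x cols[8,16) = 2x8
Op 4 cut(1, 4): punch at orig (3,12); cuts so far [(3, 12)]; region rows[2,4) x cols[8,16) = 2x8
Op 5 cut(1, 3): punch at orig (3,11); cuts so far [(3, 11), (3, 12)]; region rows[2,4) x cols[8,16) = 2x8
Op 6 cut(0, 1): punch at orig (2,9); cuts so far [(2, 9), (3, 11), (3, 12)]; region rows[2,4) x cols[8,16) = 2x8
Op 7 cut(0, 4): punch at orig (2,12); cuts so far [(2, 9), (2, 12), (3, 11), (3, 12)]; region rows[2,4) x cols[8,16) = 2x8
Unfold 1 (reflect across v@8): 8 holes -> [(2, 3), (2, 6), (2, 9), (2, 12), (3, 3), (3, 4), (3, 11), (3, 12)]
Unfold 2 (reflect across v@16): 16 holes -> [(2, 3), (2, 6), (2, 9), (2, 12), (2, 19), (2, 22), (2, 25), (2, 28), (3, 3), (3, 4), (3, 11), (3, 12), (3, 19), (3, 20), (3, 27), (3, 28)]
Unfold 3 (reflect across h@2): 32 holes -> [(0, 3), (0, 4), (0, 11), (0, 12), (0, 19), (0, 20), (0, 27), (0, 28), (1, 3), (1, 6), (1, 9), (1, 12), (1, 19), (1, 22), (1, 25), (1, 28), (2, 3), (2, 6), (2, 9), (2, 12), (2, 19), (2, 22), (2, 25), (2, 28), (3, 3), (3, 4), (3, 11), (3, 12), (3, 19), (3, 20), (3, 27), (3, 28)]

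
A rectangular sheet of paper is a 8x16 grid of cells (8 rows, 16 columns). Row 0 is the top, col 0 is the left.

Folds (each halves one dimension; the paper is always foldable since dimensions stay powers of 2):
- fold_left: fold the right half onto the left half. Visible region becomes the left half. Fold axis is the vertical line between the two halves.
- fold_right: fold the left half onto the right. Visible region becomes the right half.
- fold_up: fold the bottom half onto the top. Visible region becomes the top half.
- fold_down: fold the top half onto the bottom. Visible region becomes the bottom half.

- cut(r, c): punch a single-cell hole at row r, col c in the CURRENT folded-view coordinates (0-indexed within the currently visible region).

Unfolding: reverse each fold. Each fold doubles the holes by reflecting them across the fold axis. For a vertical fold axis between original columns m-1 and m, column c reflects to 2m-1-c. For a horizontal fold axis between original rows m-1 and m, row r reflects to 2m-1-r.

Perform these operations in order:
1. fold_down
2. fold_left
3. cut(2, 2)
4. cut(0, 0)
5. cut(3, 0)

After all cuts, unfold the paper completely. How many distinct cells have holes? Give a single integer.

Answer: 12

Derivation:
Op 1 fold_down: fold axis h@4; visible region now rows[4,8) x cols[0,16) = 4x16
Op 2 fold_left: fold axis v@8; visible region now rows[4,8) x cols[0,8) = 4x8
Op 3 cut(2, 2): punch at orig (6,2); cuts so far [(6, 2)]; region rows[4,8) x cols[0,8) = 4x8
Op 4 cut(0, 0): punch at orig (4,0); cuts so far [(4, 0), (6, 2)]; region rows[4,8) x cols[0,8) = 4x8
Op 5 cut(3, 0): punch at orig (7,0); cuts so far [(4, 0), (6, 2), (7, 0)]; region rows[4,8) x cols[0,8) = 4x8
Unfold 1 (reflect across v@8): 6 holes -> [(4, 0), (4, 15), (6, 2), (6, 13), (7, 0), (7, 15)]
Unfold 2 (reflect across h@4): 12 holes -> [(0, 0), (0, 15), (1, 2), (1, 13), (3, 0), (3, 15), (4, 0), (4, 15), (6, 2), (6, 13), (7, 0), (7, 15)]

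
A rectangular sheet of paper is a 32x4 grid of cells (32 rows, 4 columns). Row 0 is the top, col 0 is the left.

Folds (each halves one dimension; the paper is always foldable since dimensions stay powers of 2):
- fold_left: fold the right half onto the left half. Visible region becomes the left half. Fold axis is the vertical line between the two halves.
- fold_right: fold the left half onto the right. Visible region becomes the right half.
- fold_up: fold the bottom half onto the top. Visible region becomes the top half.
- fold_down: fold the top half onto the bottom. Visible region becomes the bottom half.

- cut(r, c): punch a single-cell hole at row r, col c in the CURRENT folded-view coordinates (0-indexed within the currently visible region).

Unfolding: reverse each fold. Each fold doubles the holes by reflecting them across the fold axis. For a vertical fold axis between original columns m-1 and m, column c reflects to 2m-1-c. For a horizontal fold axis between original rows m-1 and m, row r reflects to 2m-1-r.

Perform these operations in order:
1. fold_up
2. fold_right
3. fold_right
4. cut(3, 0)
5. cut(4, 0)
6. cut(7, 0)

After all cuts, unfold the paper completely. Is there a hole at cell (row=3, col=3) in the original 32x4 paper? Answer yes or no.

Answer: yes

Derivation:
Op 1 fold_up: fold axis h@16; visible region now rows[0,16) x cols[0,4) = 16x4
Op 2 fold_right: fold axis v@2; visible region now rows[0,16) x cols[2,4) = 16x2
Op 3 fold_right: fold axis v@3; visible region now rows[0,16) x cols[3,4) = 16x1
Op 4 cut(3, 0): punch at orig (3,3); cuts so far [(3, 3)]; region rows[0,16) x cols[3,4) = 16x1
Op 5 cut(4, 0): punch at orig (4,3); cuts so far [(3, 3), (4, 3)]; region rows[0,16) x cols[3,4) = 16x1
Op 6 cut(7, 0): punch at orig (7,3); cuts so far [(3, 3), (4, 3), (7, 3)]; region rows[0,16) x cols[3,4) = 16x1
Unfold 1 (reflect across v@3): 6 holes -> [(3, 2), (3, 3), (4, 2), (4, 3), (7, 2), (7, 3)]
Unfold 2 (reflect across v@2): 12 holes -> [(3, 0), (3, 1), (3, 2), (3, 3), (4, 0), (4, 1), (4, 2), (4, 3), (7, 0), (7, 1), (7, 2), (7, 3)]
Unfold 3 (reflect across h@16): 24 holes -> [(3, 0), (3, 1), (3, 2), (3, 3), (4, 0), (4, 1), (4, 2), (4, 3), (7, 0), (7, 1), (7, 2), (7, 3), (24, 0), (24, 1), (24, 2), (24, 3), (27, 0), (27, 1), (27, 2), (27, 3), (28, 0), (28, 1), (28, 2), (28, 3)]
Holes: [(3, 0), (3, 1), (3, 2), (3, 3), (4, 0), (4, 1), (4, 2), (4, 3), (7, 0), (7, 1), (7, 2), (7, 3), (24, 0), (24, 1), (24, 2), (24, 3), (27, 0), (27, 1), (27, 2), (27, 3), (28, 0), (28, 1), (28, 2), (28, 3)]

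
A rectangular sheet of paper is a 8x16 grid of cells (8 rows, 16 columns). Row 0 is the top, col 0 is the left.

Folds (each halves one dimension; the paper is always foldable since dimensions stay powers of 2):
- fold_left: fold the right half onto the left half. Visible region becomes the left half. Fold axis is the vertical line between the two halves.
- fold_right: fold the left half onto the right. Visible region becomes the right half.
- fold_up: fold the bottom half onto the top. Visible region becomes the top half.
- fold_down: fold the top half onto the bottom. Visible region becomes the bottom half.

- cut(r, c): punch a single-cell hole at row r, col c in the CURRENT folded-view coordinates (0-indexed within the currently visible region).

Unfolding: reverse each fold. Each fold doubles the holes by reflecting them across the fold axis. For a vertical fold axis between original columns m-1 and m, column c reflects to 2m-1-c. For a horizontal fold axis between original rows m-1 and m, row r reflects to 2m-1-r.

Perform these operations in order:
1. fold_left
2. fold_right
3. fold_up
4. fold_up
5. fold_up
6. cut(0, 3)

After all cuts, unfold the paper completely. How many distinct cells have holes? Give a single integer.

Answer: 32

Derivation:
Op 1 fold_left: fold axis v@8; visible region now rows[0,8) x cols[0,8) = 8x8
Op 2 fold_right: fold axis v@4; visible region now rows[0,8) x cols[4,8) = 8x4
Op 3 fold_up: fold axis h@4; visible region now rows[0,4) x cols[4,8) = 4x4
Op 4 fold_up: fold axis h@2; visible region now rows[0,2) x cols[4,8) = 2x4
Op 5 fold_up: fold axis h@1; visible region now rows[0,1) x cols[4,8) = 1x4
Op 6 cut(0, 3): punch at orig (0,7); cuts so far [(0, 7)]; region rows[0,1) x cols[4,8) = 1x4
Unfold 1 (reflect across h@1): 2 holes -> [(0, 7), (1, 7)]
Unfold 2 (reflect across h@2): 4 holes -> [(0, 7), (1, 7), (2, 7), (3, 7)]
Unfold 3 (reflect across h@4): 8 holes -> [(0, 7), (1, 7), (2, 7), (3, 7), (4, 7), (5, 7), (6, 7), (7, 7)]
Unfold 4 (reflect across v@4): 16 holes -> [(0, 0), (0, 7), (1, 0), (1, 7), (2, 0), (2, 7), (3, 0), (3, 7), (4, 0), (4, 7), (5, 0), (5, 7), (6, 0), (6, 7), (7, 0), (7, 7)]
Unfold 5 (reflect across v@8): 32 holes -> [(0, 0), (0, 7), (0, 8), (0, 15), (1, 0), (1, 7), (1, 8), (1, 15), (2, 0), (2, 7), (2, 8), (2, 15), (3, 0), (3, 7), (3, 8), (3, 15), (4, 0), (4, 7), (4, 8), (4, 15), (5, 0), (5, 7), (5, 8), (5, 15), (6, 0), (6, 7), (6, 8), (6, 15), (7, 0), (7, 7), (7, 8), (7, 15)]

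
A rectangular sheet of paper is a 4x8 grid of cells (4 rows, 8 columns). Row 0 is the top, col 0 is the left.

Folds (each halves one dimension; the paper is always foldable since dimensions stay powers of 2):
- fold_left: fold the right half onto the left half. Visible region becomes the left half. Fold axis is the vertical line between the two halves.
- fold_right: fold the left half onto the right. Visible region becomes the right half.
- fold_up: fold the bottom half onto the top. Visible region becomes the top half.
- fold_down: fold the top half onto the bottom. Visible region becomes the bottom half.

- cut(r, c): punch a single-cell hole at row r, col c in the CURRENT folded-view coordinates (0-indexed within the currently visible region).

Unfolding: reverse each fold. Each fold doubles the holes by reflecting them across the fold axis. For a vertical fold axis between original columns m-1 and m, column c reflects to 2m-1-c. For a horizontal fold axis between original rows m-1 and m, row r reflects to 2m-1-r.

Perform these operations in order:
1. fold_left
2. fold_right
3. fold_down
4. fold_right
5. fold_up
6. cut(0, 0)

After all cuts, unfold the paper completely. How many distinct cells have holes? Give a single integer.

Answer: 32

Derivation:
Op 1 fold_left: fold axis v@4; visible region now rows[0,4) x cols[0,4) = 4x4
Op 2 fold_right: fold axis v@2; visible region now rows[0,4) x cols[2,4) = 4x2
Op 3 fold_down: fold axis h@2; visible region now rows[2,4) x cols[2,4) = 2x2
Op 4 fold_right: fold axis v@3; visible region now rows[2,4) x cols[3,4) = 2x1
Op 5 fold_up: fold axis h@3; visible region now rows[2,3) x cols[3,4) = 1x1
Op 6 cut(0, 0): punch at orig (2,3); cuts so far [(2, 3)]; region rows[2,3) x cols[3,4) = 1x1
Unfold 1 (reflect across h@3): 2 holes -> [(2, 3), (3, 3)]
Unfold 2 (reflect across v@3): 4 holes -> [(2, 2), (2, 3), (3, 2), (3, 3)]
Unfold 3 (reflect across h@2): 8 holes -> [(0, 2), (0, 3), (1, 2), (1, 3), (2, 2), (2, 3), (3, 2), (3, 3)]
Unfold 4 (reflect across v@2): 16 holes -> [(0, 0), (0, 1), (0, 2), (0, 3), (1, 0), (1, 1), (1, 2), (1, 3), (2, 0), (2, 1), (2, 2), (2, 3), (3, 0), (3, 1), (3, 2), (3, 3)]
Unfold 5 (reflect across v@4): 32 holes -> [(0, 0), (0, 1), (0, 2), (0, 3), (0, 4), (0, 5), (0, 6), (0, 7), (1, 0), (1, 1), (1, 2), (1, 3), (1, 4), (1, 5), (1, 6), (1, 7), (2, 0), (2, 1), (2, 2), (2, 3), (2, 4), (2, 5), (2, 6), (2, 7), (3, 0), (3, 1), (3, 2), (3, 3), (3, 4), (3, 5), (3, 6), (3, 7)]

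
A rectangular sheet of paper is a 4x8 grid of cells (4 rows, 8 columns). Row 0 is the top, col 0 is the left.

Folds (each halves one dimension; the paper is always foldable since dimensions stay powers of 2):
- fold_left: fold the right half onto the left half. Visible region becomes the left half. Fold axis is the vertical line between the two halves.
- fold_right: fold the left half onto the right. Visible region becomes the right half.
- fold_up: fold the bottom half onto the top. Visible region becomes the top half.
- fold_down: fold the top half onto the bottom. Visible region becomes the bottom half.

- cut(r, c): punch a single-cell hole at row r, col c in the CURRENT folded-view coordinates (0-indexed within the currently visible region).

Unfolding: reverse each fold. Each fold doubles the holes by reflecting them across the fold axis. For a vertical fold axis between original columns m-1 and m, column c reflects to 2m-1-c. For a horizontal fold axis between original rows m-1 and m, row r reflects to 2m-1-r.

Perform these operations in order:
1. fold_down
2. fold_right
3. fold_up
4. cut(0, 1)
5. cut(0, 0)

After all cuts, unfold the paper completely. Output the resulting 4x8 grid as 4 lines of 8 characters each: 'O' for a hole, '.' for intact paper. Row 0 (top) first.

Answer: ..OOOO..
..OOOO..
..OOOO..
..OOOO..

Derivation:
Op 1 fold_down: fold axis h@2; visible region now rows[2,4) x cols[0,8) = 2x8
Op 2 fold_right: fold axis v@4; visible region now rows[2,4) x cols[4,8) = 2x4
Op 3 fold_up: fold axis h@3; visible region now rows[2,3) x cols[4,8) = 1x4
Op 4 cut(0, 1): punch at orig (2,5); cuts so far [(2, 5)]; region rows[2,3) x cols[4,8) = 1x4
Op 5 cut(0, 0): punch at orig (2,4); cuts so far [(2, 4), (2, 5)]; region rows[2,3) x cols[4,8) = 1x4
Unfold 1 (reflect across h@3): 4 holes -> [(2, 4), (2, 5), (3, 4), (3, 5)]
Unfold 2 (reflect across v@4): 8 holes -> [(2, 2), (2, 3), (2, 4), (2, 5), (3, 2), (3, 3), (3, 4), (3, 5)]
Unfold 3 (reflect across h@2): 16 holes -> [(0, 2), (0, 3), (0, 4), (0, 5), (1, 2), (1, 3), (1, 4), (1, 5), (2, 2), (2, 3), (2, 4), (2, 5), (3, 2), (3, 3), (3, 4), (3, 5)]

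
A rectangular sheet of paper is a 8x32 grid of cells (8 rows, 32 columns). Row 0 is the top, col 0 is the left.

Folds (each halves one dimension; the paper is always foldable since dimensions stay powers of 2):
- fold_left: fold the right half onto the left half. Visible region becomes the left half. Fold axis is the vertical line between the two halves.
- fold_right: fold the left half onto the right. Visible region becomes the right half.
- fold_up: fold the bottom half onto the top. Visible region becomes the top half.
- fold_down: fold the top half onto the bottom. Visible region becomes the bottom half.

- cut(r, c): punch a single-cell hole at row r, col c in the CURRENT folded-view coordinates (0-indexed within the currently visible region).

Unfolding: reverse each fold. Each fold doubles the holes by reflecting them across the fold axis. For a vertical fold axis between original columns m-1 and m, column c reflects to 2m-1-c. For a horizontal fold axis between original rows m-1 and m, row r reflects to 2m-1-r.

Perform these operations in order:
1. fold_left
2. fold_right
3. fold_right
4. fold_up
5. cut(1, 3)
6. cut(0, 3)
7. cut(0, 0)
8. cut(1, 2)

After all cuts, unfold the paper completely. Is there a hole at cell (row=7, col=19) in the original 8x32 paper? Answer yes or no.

Op 1 fold_left: fold axis v@16; visible region now rows[0,8) x cols[0,16) = 8x16
Op 2 fold_right: fold axis v@8; visible region now rows[0,8) x cols[8,16) = 8x8
Op 3 fold_right: fold axis v@12; visible region now rows[0,8) x cols[12,16) = 8x4
Op 4 fold_up: fold axis h@4; visible region now rows[0,4) x cols[12,16) = 4x4
Op 5 cut(1, 3): punch at orig (1,15); cuts so far [(1, 15)]; region rows[0,4) x cols[12,16) = 4x4
Op 6 cut(0, 3): punch at orig (0,15); cuts so far [(0, 15), (1, 15)]; region rows[0,4) x cols[12,16) = 4x4
Op 7 cut(0, 0): punch at orig (0,12); cuts so far [(0, 12), (0, 15), (1, 15)]; region rows[0,4) x cols[12,16) = 4x4
Op 8 cut(1, 2): punch at orig (1,14); cuts so far [(0, 12), (0, 15), (1, 14), (1, 15)]; region rows[0,4) x cols[12,16) = 4x4
Unfold 1 (reflect across h@4): 8 holes -> [(0, 12), (0, 15), (1, 14), (1, 15), (6, 14), (6, 15), (7, 12), (7, 15)]
Unfold 2 (reflect across v@12): 16 holes -> [(0, 8), (0, 11), (0, 12), (0, 15), (1, 8), (1, 9), (1, 14), (1, 15), (6, 8), (6, 9), (6, 14), (6, 15), (7, 8), (7, 11), (7, 12), (7, 15)]
Unfold 3 (reflect across v@8): 32 holes -> [(0, 0), (0, 3), (0, 4), (0, 7), (0, 8), (0, 11), (0, 12), (0, 15), (1, 0), (1, 1), (1, 6), (1, 7), (1, 8), (1, 9), (1, 14), (1, 15), (6, 0), (6, 1), (6, 6), (6, 7), (6, 8), (6, 9), (6, 14), (6, 15), (7, 0), (7, 3), (7, 4), (7, 7), (7, 8), (7, 11), (7, 12), (7, 15)]
Unfold 4 (reflect across v@16): 64 holes -> [(0, 0), (0, 3), (0, 4), (0, 7), (0, 8), (0, 11), (0, 12), (0, 15), (0, 16), (0, 19), (0, 20), (0, 23), (0, 24), (0, 27), (0, 28), (0, 31), (1, 0), (1, 1), (1, 6), (1, 7), (1, 8), (1, 9), (1, 14), (1, 15), (1, 16), (1, 17), (1, 22), (1, 23), (1, 24), (1, 25), (1, 30), (1, 31), (6, 0), (6, 1), (6, 6), (6, 7), (6, 8), (6, 9), (6, 14), (6, 15), (6, 16), (6, 17), (6, 22), (6, 23), (6, 24), (6, 25), (6, 30), (6, 31), (7, 0), (7, 3), (7, 4), (7, 7), (7, 8), (7, 11), (7, 12), (7, 15), (7, 16), (7, 19), (7, 20), (7, 23), (7, 24), (7, 27), (7, 28), (7, 31)]
Holes: [(0, 0), (0, 3), (0, 4), (0, 7), (0, 8), (0, 11), (0, 12), (0, 15), (0, 16), (0, 19), (0, 20), (0, 23), (0, 24), (0, 27), (0, 28), (0, 31), (1, 0), (1, 1), (1, 6), (1, 7), (1, 8), (1, 9), (1, 14), (1, 15), (1, 16), (1, 17), (1, 22), (1, 23), (1, 24), (1, 25), (1, 30), (1, 31), (6, 0), (6, 1), (6, 6), (6, 7), (6, 8), (6, 9), (6, 14), (6, 15), (6, 16), (6, 17), (6, 22), (6, 23), (6, 24), (6, 25), (6, 30), (6, 31), (7, 0), (7, 3), (7, 4), (7, 7), (7, 8), (7, 11), (7, 12), (7, 15), (7, 16), (7, 19), (7, 20), (7, 23), (7, 24), (7, 27), (7, 28), (7, 31)]

Answer: yes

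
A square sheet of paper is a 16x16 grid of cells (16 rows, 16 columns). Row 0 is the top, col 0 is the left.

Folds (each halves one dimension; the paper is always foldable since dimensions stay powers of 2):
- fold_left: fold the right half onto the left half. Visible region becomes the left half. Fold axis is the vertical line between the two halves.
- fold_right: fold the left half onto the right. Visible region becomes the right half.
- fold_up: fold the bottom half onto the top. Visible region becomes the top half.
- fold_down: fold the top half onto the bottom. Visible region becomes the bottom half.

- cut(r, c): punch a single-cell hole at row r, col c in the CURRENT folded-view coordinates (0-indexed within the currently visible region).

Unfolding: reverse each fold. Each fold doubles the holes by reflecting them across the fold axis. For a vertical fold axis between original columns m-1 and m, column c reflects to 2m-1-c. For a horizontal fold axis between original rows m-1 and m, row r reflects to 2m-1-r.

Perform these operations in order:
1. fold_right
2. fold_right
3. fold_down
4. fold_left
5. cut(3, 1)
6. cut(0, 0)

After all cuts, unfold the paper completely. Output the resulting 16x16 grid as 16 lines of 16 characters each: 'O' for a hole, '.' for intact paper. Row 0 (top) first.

Op 1 fold_right: fold axis v@8; visible region now rows[0,16) x cols[8,16) = 16x8
Op 2 fold_right: fold axis v@12; visible region now rows[0,16) x cols[12,16) = 16x4
Op 3 fold_down: fold axis h@8; visible region now rows[8,16) x cols[12,16) = 8x4
Op 4 fold_left: fold axis v@14; visible region now rows[8,16) x cols[12,14) = 8x2
Op 5 cut(3, 1): punch at orig (11,13); cuts so far [(11, 13)]; region rows[8,16) x cols[12,14) = 8x2
Op 6 cut(0, 0): punch at orig (8,12); cuts so far [(8, 12), (11, 13)]; region rows[8,16) x cols[12,14) = 8x2
Unfold 1 (reflect across v@14): 4 holes -> [(8, 12), (8, 15), (11, 13), (11, 14)]
Unfold 2 (reflect across h@8): 8 holes -> [(4, 13), (4, 14), (7, 12), (7, 15), (8, 12), (8, 15), (11, 13), (11, 14)]
Unfold 3 (reflect across v@12): 16 holes -> [(4, 9), (4, 10), (4, 13), (4, 14), (7, 8), (7, 11), (7, 12), (7, 15), (8, 8), (8, 11), (8, 12), (8, 15), (11, 9), (11, 10), (11, 13), (11, 14)]
Unfold 4 (reflect across v@8): 32 holes -> [(4, 1), (4, 2), (4, 5), (4, 6), (4, 9), (4, 10), (4, 13), (4, 14), (7, 0), (7, 3), (7, 4), (7, 7), (7, 8), (7, 11), (7, 12), (7, 15), (8, 0), (8, 3), (8, 4), (8, 7), (8, 8), (8, 11), (8, 12), (8, 15), (11, 1), (11, 2), (11, 5), (11, 6), (11, 9), (11, 10), (11, 13), (11, 14)]

Answer: ................
................
................
................
.OO..OO..OO..OO.
................
................
O..OO..OO..OO..O
O..OO..OO..OO..O
................
................
.OO..OO..OO..OO.
................
................
................
................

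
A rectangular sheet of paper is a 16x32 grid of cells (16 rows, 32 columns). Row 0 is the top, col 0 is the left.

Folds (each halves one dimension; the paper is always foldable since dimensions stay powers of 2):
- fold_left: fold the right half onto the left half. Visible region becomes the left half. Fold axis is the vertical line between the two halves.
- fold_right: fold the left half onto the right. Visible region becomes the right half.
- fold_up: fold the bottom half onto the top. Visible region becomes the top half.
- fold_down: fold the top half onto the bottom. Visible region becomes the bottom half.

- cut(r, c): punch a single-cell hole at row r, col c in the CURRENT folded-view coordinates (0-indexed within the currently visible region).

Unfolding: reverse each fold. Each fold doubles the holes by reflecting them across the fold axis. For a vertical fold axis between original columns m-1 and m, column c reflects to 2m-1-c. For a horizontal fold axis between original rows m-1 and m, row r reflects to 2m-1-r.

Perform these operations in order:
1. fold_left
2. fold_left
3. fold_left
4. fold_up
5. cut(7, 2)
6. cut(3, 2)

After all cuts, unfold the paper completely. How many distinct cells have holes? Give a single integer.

Answer: 32

Derivation:
Op 1 fold_left: fold axis v@16; visible region now rows[0,16) x cols[0,16) = 16x16
Op 2 fold_left: fold axis v@8; visible region now rows[0,16) x cols[0,8) = 16x8
Op 3 fold_left: fold axis v@4; visible region now rows[0,16) x cols[0,4) = 16x4
Op 4 fold_up: fold axis h@8; visible region now rows[0,8) x cols[0,4) = 8x4
Op 5 cut(7, 2): punch at orig (7,2); cuts so far [(7, 2)]; region rows[0,8) x cols[0,4) = 8x4
Op 6 cut(3, 2): punch at orig (3,2); cuts so far [(3, 2), (7, 2)]; region rows[0,8) x cols[0,4) = 8x4
Unfold 1 (reflect across h@8): 4 holes -> [(3, 2), (7, 2), (8, 2), (12, 2)]
Unfold 2 (reflect across v@4): 8 holes -> [(3, 2), (3, 5), (7, 2), (7, 5), (8, 2), (8, 5), (12, 2), (12, 5)]
Unfold 3 (reflect across v@8): 16 holes -> [(3, 2), (3, 5), (3, 10), (3, 13), (7, 2), (7, 5), (7, 10), (7, 13), (8, 2), (8, 5), (8, 10), (8, 13), (12, 2), (12, 5), (12, 10), (12, 13)]
Unfold 4 (reflect across v@16): 32 holes -> [(3, 2), (3, 5), (3, 10), (3, 13), (3, 18), (3, 21), (3, 26), (3, 29), (7, 2), (7, 5), (7, 10), (7, 13), (7, 18), (7, 21), (7, 26), (7, 29), (8, 2), (8, 5), (8, 10), (8, 13), (8, 18), (8, 21), (8, 26), (8, 29), (12, 2), (12, 5), (12, 10), (12, 13), (12, 18), (12, 21), (12, 26), (12, 29)]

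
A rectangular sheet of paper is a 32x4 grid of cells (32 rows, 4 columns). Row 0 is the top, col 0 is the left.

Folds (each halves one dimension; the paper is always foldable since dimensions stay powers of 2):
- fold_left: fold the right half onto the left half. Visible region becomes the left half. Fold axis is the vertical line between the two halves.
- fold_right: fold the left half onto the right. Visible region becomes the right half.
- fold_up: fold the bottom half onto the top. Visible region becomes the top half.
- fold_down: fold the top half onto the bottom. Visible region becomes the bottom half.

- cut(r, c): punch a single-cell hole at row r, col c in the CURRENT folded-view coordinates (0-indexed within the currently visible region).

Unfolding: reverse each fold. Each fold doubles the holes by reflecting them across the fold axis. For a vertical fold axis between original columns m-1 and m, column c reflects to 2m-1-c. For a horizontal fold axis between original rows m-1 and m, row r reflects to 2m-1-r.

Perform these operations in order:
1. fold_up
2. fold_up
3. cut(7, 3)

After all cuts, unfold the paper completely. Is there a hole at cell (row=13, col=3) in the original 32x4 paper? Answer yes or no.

Answer: no

Derivation:
Op 1 fold_up: fold axis h@16; visible region now rows[0,16) x cols[0,4) = 16x4
Op 2 fold_up: fold axis h@8; visible region now rows[0,8) x cols[0,4) = 8x4
Op 3 cut(7, 3): punch at orig (7,3); cuts so far [(7, 3)]; region rows[0,8) x cols[0,4) = 8x4
Unfold 1 (reflect across h@8): 2 holes -> [(7, 3), (8, 3)]
Unfold 2 (reflect across h@16): 4 holes -> [(7, 3), (8, 3), (23, 3), (24, 3)]
Holes: [(7, 3), (8, 3), (23, 3), (24, 3)]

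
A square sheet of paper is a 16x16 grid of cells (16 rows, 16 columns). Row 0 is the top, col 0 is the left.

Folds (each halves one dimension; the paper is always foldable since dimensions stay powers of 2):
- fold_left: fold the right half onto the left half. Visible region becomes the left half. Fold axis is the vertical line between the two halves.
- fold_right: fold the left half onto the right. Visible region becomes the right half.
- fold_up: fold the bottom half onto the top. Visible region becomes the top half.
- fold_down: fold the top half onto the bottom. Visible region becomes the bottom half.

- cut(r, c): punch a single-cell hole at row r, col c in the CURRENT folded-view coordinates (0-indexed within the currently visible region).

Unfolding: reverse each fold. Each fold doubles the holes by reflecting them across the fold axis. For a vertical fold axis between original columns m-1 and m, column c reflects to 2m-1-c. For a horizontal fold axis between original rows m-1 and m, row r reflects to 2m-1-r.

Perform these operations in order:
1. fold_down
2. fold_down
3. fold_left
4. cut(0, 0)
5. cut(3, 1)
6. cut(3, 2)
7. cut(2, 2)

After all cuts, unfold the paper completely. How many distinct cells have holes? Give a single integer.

Op 1 fold_down: fold axis h@8; visible region now rows[8,16) x cols[0,16) = 8x16
Op 2 fold_down: fold axis h@12; visible region now rows[12,16) x cols[0,16) = 4x16
Op 3 fold_left: fold axis v@8; visible region now rows[12,16) x cols[0,8) = 4x8
Op 4 cut(0, 0): punch at orig (12,0); cuts so far [(12, 0)]; region rows[12,16) x cols[0,8) = 4x8
Op 5 cut(3, 1): punch at orig (15,1); cuts so far [(12, 0), (15, 1)]; region rows[12,16) x cols[0,8) = 4x8
Op 6 cut(3, 2): punch at orig (15,2); cuts so far [(12, 0), (15, 1), (15, 2)]; region rows[12,16) x cols[0,8) = 4x8
Op 7 cut(2, 2): punch at orig (14,2); cuts so far [(12, 0), (14, 2), (15, 1), (15, 2)]; region rows[12,16) x cols[0,8) = 4x8
Unfold 1 (reflect across v@8): 8 holes -> [(12, 0), (12, 15), (14, 2), (14, 13), (15, 1), (15, 2), (15, 13), (15, 14)]
Unfold 2 (reflect across h@12): 16 holes -> [(8, 1), (8, 2), (8, 13), (8, 14), (9, 2), (9, 13), (11, 0), (11, 15), (12, 0), (12, 15), (14, 2), (14, 13), (15, 1), (15, 2), (15, 13), (15, 14)]
Unfold 3 (reflect across h@8): 32 holes -> [(0, 1), (0, 2), (0, 13), (0, 14), (1, 2), (1, 13), (3, 0), (3, 15), (4, 0), (4, 15), (6, 2), (6, 13), (7, 1), (7, 2), (7, 13), (7, 14), (8, 1), (8, 2), (8, 13), (8, 14), (9, 2), (9, 13), (11, 0), (11, 15), (12, 0), (12, 15), (14, 2), (14, 13), (15, 1), (15, 2), (15, 13), (15, 14)]

Answer: 32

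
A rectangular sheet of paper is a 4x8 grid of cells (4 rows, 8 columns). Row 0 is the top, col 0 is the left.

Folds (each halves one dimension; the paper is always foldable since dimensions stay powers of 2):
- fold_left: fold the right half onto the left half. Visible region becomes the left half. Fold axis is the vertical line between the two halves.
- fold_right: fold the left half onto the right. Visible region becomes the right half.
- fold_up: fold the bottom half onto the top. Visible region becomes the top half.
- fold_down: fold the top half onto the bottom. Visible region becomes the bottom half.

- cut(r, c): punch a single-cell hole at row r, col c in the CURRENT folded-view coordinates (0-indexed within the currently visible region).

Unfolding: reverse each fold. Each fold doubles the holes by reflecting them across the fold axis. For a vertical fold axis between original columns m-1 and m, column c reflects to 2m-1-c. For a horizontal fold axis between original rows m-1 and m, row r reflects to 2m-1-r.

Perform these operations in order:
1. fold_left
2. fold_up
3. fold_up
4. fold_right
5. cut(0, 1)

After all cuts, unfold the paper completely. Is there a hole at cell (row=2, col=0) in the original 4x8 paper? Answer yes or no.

Answer: yes

Derivation:
Op 1 fold_left: fold axis v@4; visible region now rows[0,4) x cols[0,4) = 4x4
Op 2 fold_up: fold axis h@2; visible region now rows[0,2) x cols[0,4) = 2x4
Op 3 fold_up: fold axis h@1; visible region now rows[0,1) x cols[0,4) = 1x4
Op 4 fold_right: fold axis v@2; visible region now rows[0,1) x cols[2,4) = 1x2
Op 5 cut(0, 1): punch at orig (0,3); cuts so far [(0, 3)]; region rows[0,1) x cols[2,4) = 1x2
Unfold 1 (reflect across v@2): 2 holes -> [(0, 0), (0, 3)]
Unfold 2 (reflect across h@1): 4 holes -> [(0, 0), (0, 3), (1, 0), (1, 3)]
Unfold 3 (reflect across h@2): 8 holes -> [(0, 0), (0, 3), (1, 0), (1, 3), (2, 0), (2, 3), (3, 0), (3, 3)]
Unfold 4 (reflect across v@4): 16 holes -> [(0, 0), (0, 3), (0, 4), (0, 7), (1, 0), (1, 3), (1, 4), (1, 7), (2, 0), (2, 3), (2, 4), (2, 7), (3, 0), (3, 3), (3, 4), (3, 7)]
Holes: [(0, 0), (0, 3), (0, 4), (0, 7), (1, 0), (1, 3), (1, 4), (1, 7), (2, 0), (2, 3), (2, 4), (2, 7), (3, 0), (3, 3), (3, 4), (3, 7)]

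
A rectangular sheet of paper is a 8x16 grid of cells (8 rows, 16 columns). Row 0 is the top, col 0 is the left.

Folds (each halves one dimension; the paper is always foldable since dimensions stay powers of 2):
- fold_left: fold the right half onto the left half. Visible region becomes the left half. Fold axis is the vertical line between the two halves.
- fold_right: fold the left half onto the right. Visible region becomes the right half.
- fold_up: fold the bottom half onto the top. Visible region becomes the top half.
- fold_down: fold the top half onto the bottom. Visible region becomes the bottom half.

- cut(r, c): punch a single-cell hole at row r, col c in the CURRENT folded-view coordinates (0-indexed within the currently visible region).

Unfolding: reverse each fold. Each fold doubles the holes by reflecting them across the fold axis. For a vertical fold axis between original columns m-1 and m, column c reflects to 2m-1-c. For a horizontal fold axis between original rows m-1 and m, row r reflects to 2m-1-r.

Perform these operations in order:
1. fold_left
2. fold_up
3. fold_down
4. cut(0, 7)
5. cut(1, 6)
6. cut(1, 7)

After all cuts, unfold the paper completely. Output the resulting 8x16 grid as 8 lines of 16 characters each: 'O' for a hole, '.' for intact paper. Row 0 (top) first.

Answer: ......OOOO......
.......OO.......
.......OO.......
......OOOO......
......OOOO......
.......OO.......
.......OO.......
......OOOO......

Derivation:
Op 1 fold_left: fold axis v@8; visible region now rows[0,8) x cols[0,8) = 8x8
Op 2 fold_up: fold axis h@4; visible region now rows[0,4) x cols[0,8) = 4x8
Op 3 fold_down: fold axis h@2; visible region now rows[2,4) x cols[0,8) = 2x8
Op 4 cut(0, 7): punch at orig (2,7); cuts so far [(2, 7)]; region rows[2,4) x cols[0,8) = 2x8
Op 5 cut(1, 6): punch at orig (3,6); cuts so far [(2, 7), (3, 6)]; region rows[2,4) x cols[0,8) = 2x8
Op 6 cut(1, 7): punch at orig (3,7); cuts so far [(2, 7), (3, 6), (3, 7)]; region rows[2,4) x cols[0,8) = 2x8
Unfold 1 (reflect across h@2): 6 holes -> [(0, 6), (0, 7), (1, 7), (2, 7), (3, 6), (3, 7)]
Unfold 2 (reflect across h@4): 12 holes -> [(0, 6), (0, 7), (1, 7), (2, 7), (3, 6), (3, 7), (4, 6), (4, 7), (5, 7), (6, 7), (7, 6), (7, 7)]
Unfold 3 (reflect across v@8): 24 holes -> [(0, 6), (0, 7), (0, 8), (0, 9), (1, 7), (1, 8), (2, 7), (2, 8), (3, 6), (3, 7), (3, 8), (3, 9), (4, 6), (4, 7), (4, 8), (4, 9), (5, 7), (5, 8), (6, 7), (6, 8), (7, 6), (7, 7), (7, 8), (7, 9)]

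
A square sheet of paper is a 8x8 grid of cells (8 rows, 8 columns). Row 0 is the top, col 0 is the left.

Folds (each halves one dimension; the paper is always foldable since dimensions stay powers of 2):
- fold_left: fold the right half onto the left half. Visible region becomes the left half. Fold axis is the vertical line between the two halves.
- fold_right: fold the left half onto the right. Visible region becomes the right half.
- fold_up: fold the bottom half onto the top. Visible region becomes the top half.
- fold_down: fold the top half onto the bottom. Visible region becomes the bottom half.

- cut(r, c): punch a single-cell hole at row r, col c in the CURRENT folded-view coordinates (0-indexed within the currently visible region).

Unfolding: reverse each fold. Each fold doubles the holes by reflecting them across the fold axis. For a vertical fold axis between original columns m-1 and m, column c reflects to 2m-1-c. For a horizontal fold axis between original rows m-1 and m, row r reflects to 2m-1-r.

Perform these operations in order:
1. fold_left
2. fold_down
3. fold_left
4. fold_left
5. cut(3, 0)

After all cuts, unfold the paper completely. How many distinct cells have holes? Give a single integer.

Answer: 16

Derivation:
Op 1 fold_left: fold axis v@4; visible region now rows[0,8) x cols[0,4) = 8x4
Op 2 fold_down: fold axis h@4; visible region now rows[4,8) x cols[0,4) = 4x4
Op 3 fold_left: fold axis v@2; visible region now rows[4,8) x cols[0,2) = 4x2
Op 4 fold_left: fold axis v@1; visible region now rows[4,8) x cols[0,1) = 4x1
Op 5 cut(3, 0): punch at orig (7,0); cuts so far [(7, 0)]; region rows[4,8) x cols[0,1) = 4x1
Unfold 1 (reflect across v@1): 2 holes -> [(7, 0), (7, 1)]
Unfold 2 (reflect across v@2): 4 holes -> [(7, 0), (7, 1), (7, 2), (7, 3)]
Unfold 3 (reflect across h@4): 8 holes -> [(0, 0), (0, 1), (0, 2), (0, 3), (7, 0), (7, 1), (7, 2), (7, 3)]
Unfold 4 (reflect across v@4): 16 holes -> [(0, 0), (0, 1), (0, 2), (0, 3), (0, 4), (0, 5), (0, 6), (0, 7), (7, 0), (7, 1), (7, 2), (7, 3), (7, 4), (7, 5), (7, 6), (7, 7)]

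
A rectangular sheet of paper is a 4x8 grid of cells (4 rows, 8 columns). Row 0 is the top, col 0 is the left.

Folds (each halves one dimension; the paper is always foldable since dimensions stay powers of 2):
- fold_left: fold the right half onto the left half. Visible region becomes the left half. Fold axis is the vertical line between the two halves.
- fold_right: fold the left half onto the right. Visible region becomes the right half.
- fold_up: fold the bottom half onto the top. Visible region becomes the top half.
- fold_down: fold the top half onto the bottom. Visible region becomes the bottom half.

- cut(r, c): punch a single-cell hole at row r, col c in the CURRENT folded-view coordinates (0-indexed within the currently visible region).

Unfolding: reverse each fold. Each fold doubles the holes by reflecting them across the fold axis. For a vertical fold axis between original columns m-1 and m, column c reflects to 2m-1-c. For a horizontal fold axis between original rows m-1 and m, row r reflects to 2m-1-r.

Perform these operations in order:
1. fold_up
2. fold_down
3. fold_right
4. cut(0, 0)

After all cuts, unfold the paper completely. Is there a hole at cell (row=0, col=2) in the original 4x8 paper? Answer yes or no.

Op 1 fold_up: fold axis h@2; visible region now rows[0,2) x cols[0,8) = 2x8
Op 2 fold_down: fold axis h@1; visible region now rows[1,2) x cols[0,8) = 1x8
Op 3 fold_right: fold axis v@4; visible region now rows[1,2) x cols[4,8) = 1x4
Op 4 cut(0, 0): punch at orig (1,4); cuts so far [(1, 4)]; region rows[1,2) x cols[4,8) = 1x4
Unfold 1 (reflect across v@4): 2 holes -> [(1, 3), (1, 4)]
Unfold 2 (reflect across h@1): 4 holes -> [(0, 3), (0, 4), (1, 3), (1, 4)]
Unfold 3 (reflect across h@2): 8 holes -> [(0, 3), (0, 4), (1, 3), (1, 4), (2, 3), (2, 4), (3, 3), (3, 4)]
Holes: [(0, 3), (0, 4), (1, 3), (1, 4), (2, 3), (2, 4), (3, 3), (3, 4)]

Answer: no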